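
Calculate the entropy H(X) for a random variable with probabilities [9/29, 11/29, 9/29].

H(X) = -Σ p(x) log₂ p(x)
  -9/29 × log₂(9/29) = 0.5239
  -11/29 × log₂(11/29) = 0.5305
  -9/29 × log₂(9/29) = 0.5239
H(X) = 1.5782 bits


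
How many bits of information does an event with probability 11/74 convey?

Information content I(x) = -log₂(p(x))
I = -log₂(11/74) = -log₂(0.1486)
I = 2.7500 bits


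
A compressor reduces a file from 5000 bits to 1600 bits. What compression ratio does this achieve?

Compression ratio = Original / Compressed
= 5000 / 1600 = 3.12:1


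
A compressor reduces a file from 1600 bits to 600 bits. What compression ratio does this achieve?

Compression ratio = Original / Compressed
= 1600 / 600 = 2.67:1


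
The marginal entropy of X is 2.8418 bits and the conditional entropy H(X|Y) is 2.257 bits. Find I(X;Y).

I(X;Y) = H(X) - H(X|Y)
I(X;Y) = 2.8418 - 2.257 = 0.5848 bits


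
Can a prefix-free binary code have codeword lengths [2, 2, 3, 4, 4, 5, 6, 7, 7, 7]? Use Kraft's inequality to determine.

Kraft inequality: Σ 2^(-l_i) ≤ 1 for prefix-free code
Calculating: 2^(-2) + 2^(-2) + 2^(-3) + 2^(-4) + 2^(-4) + 2^(-5) + 2^(-6) + 2^(-7) + 2^(-7) + 2^(-7)
= 0.25 + 0.25 + 0.125 + 0.0625 + 0.0625 + 0.03125 + 0.015625 + 0.0078125 + 0.0078125 + 0.0078125
= 0.8203
Since 0.8203 ≤ 1, prefix-free code exists


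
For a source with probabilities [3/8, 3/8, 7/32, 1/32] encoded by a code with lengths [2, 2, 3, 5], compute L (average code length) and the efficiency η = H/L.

Average length L = Σ p_i × l_i = 2.3125 bits
Entropy H = 1.6972 bits
Efficiency η = H/L × 100% = 73.39%


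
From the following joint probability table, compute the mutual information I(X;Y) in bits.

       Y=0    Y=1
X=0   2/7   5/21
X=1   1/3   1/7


H(X) = 0.9984, H(Y) = 0.9587, H(X,Y) = 1.9387
I(X;Y) = H(X) + H(Y) - H(X,Y) = 0.0184 bits


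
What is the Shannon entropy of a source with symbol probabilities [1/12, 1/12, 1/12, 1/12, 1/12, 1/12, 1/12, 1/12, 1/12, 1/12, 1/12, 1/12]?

H(X) = -Σ p(x) log₂ p(x)
  -1/12 × log₂(1/12) = 0.2987
  -1/12 × log₂(1/12) = 0.2987
  -1/12 × log₂(1/12) = 0.2987
  -1/12 × log₂(1/12) = 0.2987
  -1/12 × log₂(1/12) = 0.2987
  -1/12 × log₂(1/12) = 0.2987
  -1/12 × log₂(1/12) = 0.2987
  -1/12 × log₂(1/12) = 0.2987
  -1/12 × log₂(1/12) = 0.2987
  -1/12 × log₂(1/12) = 0.2987
  -1/12 × log₂(1/12) = 0.2987
  -1/12 × log₂(1/12) = 0.2987
H(X) = 3.5850 bits


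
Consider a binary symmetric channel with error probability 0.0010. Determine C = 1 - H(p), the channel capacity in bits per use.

For BSC with error probability p:
C = 1 - H(p) where H(p) is binary entropy
H(0.0010) = -0.0010 × log₂(0.0010) - 0.9990 × log₂(0.9990)
H(p) = 0.0114
C = 1 - 0.0114 = 0.9886 bits/use


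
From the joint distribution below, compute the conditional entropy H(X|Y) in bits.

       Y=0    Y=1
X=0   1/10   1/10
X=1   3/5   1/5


H(X|Y) = Σ_y p(y) H(X|Y=y)
  p(Y=0) = 7/10, H(X|Y=0) = 0.5917
  p(Y=1) = 3/10, H(X|Y=1) = 0.9183
H(X|Y) = 0.7000×0.5917 + 0.3000×0.9183 = 0.6897 bits


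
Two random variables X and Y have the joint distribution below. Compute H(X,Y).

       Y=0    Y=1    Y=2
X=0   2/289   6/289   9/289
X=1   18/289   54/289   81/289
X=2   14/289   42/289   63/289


H(X,Y) = -Σ p(x,y) log₂ p(x,y)
  p(0,0)=2/289: -0.0069 × log₂(0.0069) = 0.0497
  p(0,1)=6/289: -0.0208 × log₂(0.0208) = 0.1161
  p(0,2)=9/289: -0.0311 × log₂(0.0311) = 0.1559
  p(1,0)=18/289: -0.0623 × log₂(0.0623) = 0.2494
  p(1,1)=54/289: -0.1869 × log₂(0.1869) = 0.4522
  p(1,2)=81/289: -0.2803 × log₂(0.2803) = 0.5143
  p(2,0)=14/289: -0.0484 × log₂(0.0484) = 0.2116
  p(2,1)=42/289: -0.1453 × log₂(0.1453) = 0.4044
  p(2,2)=63/289: -0.2180 × log₂(0.2180) = 0.4791
H(X,Y) = 2.6326 bits


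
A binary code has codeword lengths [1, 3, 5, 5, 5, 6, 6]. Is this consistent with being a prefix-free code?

Kraft inequality: Σ 2^(-l_i) ≤ 1 for prefix-free code
Calculating: 2^(-1) + 2^(-3) + 2^(-5) + 2^(-5) + 2^(-5) + 2^(-6) + 2^(-6)
= 0.5 + 0.125 + 0.03125 + 0.03125 + 0.03125 + 0.015625 + 0.015625
= 0.7500
Since 0.7500 ≤ 1, prefix-free code exists


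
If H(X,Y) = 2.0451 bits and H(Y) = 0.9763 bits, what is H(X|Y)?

Chain rule: H(X,Y) = H(X|Y) + H(Y)
H(X|Y) = H(X,Y) - H(Y) = 2.0451 - 0.9763 = 1.0688 bits


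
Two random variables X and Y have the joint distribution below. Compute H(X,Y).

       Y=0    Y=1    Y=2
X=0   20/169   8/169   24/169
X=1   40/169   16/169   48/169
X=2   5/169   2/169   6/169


H(X,Y) = -Σ p(x,y) log₂ p(x,y)
  p(0,0)=20/169: -0.1183 × log₂(0.1183) = 0.3644
  p(0,1)=8/169: -0.0473 × log₂(0.0473) = 0.2083
  p(0,2)=24/169: -0.1420 × log₂(0.1420) = 0.3999
  p(1,0)=40/169: -0.2367 × log₂(0.2367) = 0.4921
  p(1,1)=16/169: -0.0947 × log₂(0.0947) = 0.3220
  p(1,2)=48/169: -0.2840 × log₂(0.2840) = 0.5158
  p(2,0)=5/169: -0.0296 × log₂(0.0296) = 0.1503
  p(2,1)=2/169: -0.0118 × log₂(0.0118) = 0.0758
  p(2,2)=6/169: -0.0355 × log₂(0.0355) = 0.1710
H(X,Y) = 2.6994 bits


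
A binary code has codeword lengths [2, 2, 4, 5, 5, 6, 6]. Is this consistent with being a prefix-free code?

Kraft inequality: Σ 2^(-l_i) ≤ 1 for prefix-free code
Calculating: 2^(-2) + 2^(-2) + 2^(-4) + 2^(-5) + 2^(-5) + 2^(-6) + 2^(-6)
= 0.25 + 0.25 + 0.0625 + 0.03125 + 0.03125 + 0.015625 + 0.015625
= 0.6562
Since 0.6562 ≤ 1, prefix-free code exists


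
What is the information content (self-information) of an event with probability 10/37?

Information content I(x) = -log₂(p(x))
I = -log₂(10/37) = -log₂(0.2703)
I = 1.8875 bits


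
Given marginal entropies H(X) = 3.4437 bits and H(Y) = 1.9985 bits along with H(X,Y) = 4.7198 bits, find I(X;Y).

I(X;Y) = H(X) + H(Y) - H(X,Y)
I(X;Y) = 3.4437 + 1.9985 - 4.7198 = 0.7224 bits


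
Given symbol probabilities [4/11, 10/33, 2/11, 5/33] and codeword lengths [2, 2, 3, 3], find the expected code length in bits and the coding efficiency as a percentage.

Average length L = Σ p_i × l_i = 2.3333 bits
Entropy H = 1.9123 bits
Efficiency η = H/L × 100% = 81.96%


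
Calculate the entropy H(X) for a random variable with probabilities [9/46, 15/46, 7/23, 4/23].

H(X) = -Σ p(x) log₂ p(x)
  -9/46 × log₂(9/46) = 0.4605
  -15/46 × log₂(15/46) = 0.5272
  -7/23 × log₂(7/23) = 0.5223
  -4/23 × log₂(4/23) = 0.4389
H(X) = 1.9489 bits


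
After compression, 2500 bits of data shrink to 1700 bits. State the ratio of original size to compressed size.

Compression ratio = Original / Compressed
= 2500 / 1700 = 1.47:1


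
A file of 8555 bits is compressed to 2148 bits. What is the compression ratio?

Compression ratio = Original / Compressed
= 8555 / 2148 = 3.98:1


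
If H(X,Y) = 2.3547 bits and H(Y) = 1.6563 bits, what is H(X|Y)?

Chain rule: H(X,Y) = H(X|Y) + H(Y)
H(X|Y) = H(X,Y) - H(Y) = 2.3547 - 1.6563 = 0.6984 bits


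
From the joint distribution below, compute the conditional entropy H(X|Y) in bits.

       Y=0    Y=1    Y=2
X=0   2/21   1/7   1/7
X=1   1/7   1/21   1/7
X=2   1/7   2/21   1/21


H(X|Y) = Σ_y p(y) H(X|Y=y)
  p(Y=0) = 8/21, H(X|Y=0) = 1.5613
  p(Y=1) = 2/7, H(X|Y=1) = 1.4591
  p(Y=2) = 1/3, H(X|Y=2) = 1.4488
H(X|Y) = 0.3810×1.5613 + 0.2857×1.4591 + 0.3333×1.4488 = 1.4946 bits


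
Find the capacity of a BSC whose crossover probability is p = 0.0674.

For BSC with error probability p:
C = 1 - H(p) where H(p) is binary entropy
H(0.0674) = -0.0674 × log₂(0.0674) - 0.9326 × log₂(0.9326)
H(p) = 0.3561
C = 1 - 0.3561 = 0.6439 bits/use


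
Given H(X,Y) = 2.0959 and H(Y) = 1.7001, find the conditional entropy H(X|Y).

Chain rule: H(X,Y) = H(X|Y) + H(Y)
H(X|Y) = H(X,Y) - H(Y) = 2.0959 - 1.7001 = 0.3958 bits


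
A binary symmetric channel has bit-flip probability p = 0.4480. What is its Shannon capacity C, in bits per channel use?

For BSC with error probability p:
C = 1 - H(p) where H(p) is binary entropy
H(0.4480) = -0.4480 × log₂(0.4480) - 0.5520 × log₂(0.5520)
H(p) = 0.9922
C = 1 - 0.9922 = 0.0078 bits/use


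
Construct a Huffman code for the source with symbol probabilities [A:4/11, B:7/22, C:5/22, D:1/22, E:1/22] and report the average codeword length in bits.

Huffman tree construction:
Combine smallest probabilities repeatedly
Resulting codes:
  A: 0 (length 1)
  B: 10 (length 2)
  C: 111 (length 3)
  D: 1100 (length 4)
  E: 1101 (length 4)
Average length = Σ p(s) × length(s) = 2.0455 bits


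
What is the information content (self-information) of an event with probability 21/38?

Information content I(x) = -log₂(p(x))
I = -log₂(21/38) = -log₂(0.5526)
I = 0.8556 bits


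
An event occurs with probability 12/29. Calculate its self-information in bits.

Information content I(x) = -log₂(p(x))
I = -log₂(12/29) = -log₂(0.4138)
I = 1.2730 bits


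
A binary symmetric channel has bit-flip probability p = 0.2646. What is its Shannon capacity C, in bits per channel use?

For BSC with error probability p:
C = 1 - H(p) where H(p) is binary entropy
H(0.2646) = -0.2646 × log₂(0.2646) - 0.7354 × log₂(0.7354)
H(p) = 0.8336
C = 1 - 0.8336 = 0.1664 bits/use


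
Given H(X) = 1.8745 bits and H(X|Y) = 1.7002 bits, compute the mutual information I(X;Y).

I(X;Y) = H(X) - H(X|Y)
I(X;Y) = 1.8745 - 1.7002 = 0.1743 bits


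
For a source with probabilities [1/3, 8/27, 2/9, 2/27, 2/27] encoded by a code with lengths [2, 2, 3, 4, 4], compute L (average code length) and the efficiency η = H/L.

Average length L = Σ p_i × l_i = 2.5185 bits
Entropy H = 2.0868 bits
Efficiency η = H/L × 100% = 82.86%


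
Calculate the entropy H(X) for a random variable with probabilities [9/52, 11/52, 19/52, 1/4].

H(X) = -Σ p(x) log₂ p(x)
  -9/52 × log₂(9/52) = 0.4380
  -11/52 × log₂(11/52) = 0.4741
  -19/52 × log₂(19/52) = 0.5307
  -1/4 × log₂(1/4) = 0.5000
H(X) = 1.9428 bits


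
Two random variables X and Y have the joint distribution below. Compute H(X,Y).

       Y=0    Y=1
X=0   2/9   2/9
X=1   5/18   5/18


H(X,Y) = -Σ p(x,y) log₂ p(x,y)
  p(0,0)=2/9: -0.2222 × log₂(0.2222) = 0.4822
  p(0,1)=2/9: -0.2222 × log₂(0.2222) = 0.4822
  p(1,0)=5/18: -0.2778 × log₂(0.2778) = 0.5133
  p(1,1)=5/18: -0.2778 × log₂(0.2778) = 0.5133
H(X,Y) = 1.9911 bits


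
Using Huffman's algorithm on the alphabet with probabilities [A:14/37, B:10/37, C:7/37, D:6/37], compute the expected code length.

Huffman tree construction:
Combine smallest probabilities repeatedly
Resulting codes:
  A: 0 (length 1)
  B: 10 (length 2)
  C: 111 (length 3)
  D: 110 (length 3)
Average length = Σ p(s) × length(s) = 1.9730 bits


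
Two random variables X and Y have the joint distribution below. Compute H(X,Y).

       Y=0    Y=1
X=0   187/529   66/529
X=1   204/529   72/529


H(X,Y) = -Σ p(x,y) log₂ p(x,y)
  p(0,0)=187/529: -0.3535 × log₂(0.3535) = 0.5303
  p(0,1)=66/529: -0.1248 × log₂(0.1248) = 0.3746
  p(1,0)=204/529: -0.3856 × log₂(0.3856) = 0.5301
  p(1,1)=72/529: -0.1361 × log₂(0.1361) = 0.3916
H(X,Y) = 1.8267 bits


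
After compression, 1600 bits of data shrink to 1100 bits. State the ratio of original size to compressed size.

Compression ratio = Original / Compressed
= 1600 / 1100 = 1.45:1


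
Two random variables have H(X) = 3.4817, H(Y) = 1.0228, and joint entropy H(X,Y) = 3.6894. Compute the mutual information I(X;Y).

I(X;Y) = H(X) + H(Y) - H(X,Y)
I(X;Y) = 3.4817 + 1.0228 - 3.6894 = 0.8151 bits


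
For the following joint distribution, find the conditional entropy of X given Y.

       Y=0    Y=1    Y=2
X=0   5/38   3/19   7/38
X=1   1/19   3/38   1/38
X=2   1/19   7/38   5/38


H(X|Y) = Σ_y p(y) H(X|Y=y)
  p(Y=0) = 9/38, H(X|Y=0) = 1.4355
  p(Y=1) = 8/19, H(X|Y=1) = 1.5052
  p(Y=2) = 13/38, H(X|Y=2) = 1.2957
H(X|Y) = 0.2368×1.4355 + 0.4211×1.5052 + 0.3421×1.2957 = 1.4171 bits


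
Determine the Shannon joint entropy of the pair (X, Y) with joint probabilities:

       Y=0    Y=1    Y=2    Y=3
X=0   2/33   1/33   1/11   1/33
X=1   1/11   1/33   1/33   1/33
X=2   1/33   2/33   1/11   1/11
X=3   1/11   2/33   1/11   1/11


H(X,Y) = -Σ p(x,y) log₂ p(x,y)
  p(0,0)=2/33: -0.0606 × log₂(0.0606) = 0.2451
  p(0,1)=1/33: -0.0303 × log₂(0.0303) = 0.1529
  p(0,2)=1/11: -0.0909 × log₂(0.0909) = 0.3145
  p(0,3)=1/33: -0.0303 × log₂(0.0303) = 0.1529
  p(1,0)=1/11: -0.0909 × log₂(0.0909) = 0.3145
  p(1,1)=1/33: -0.0303 × log₂(0.0303) = 0.1529
  p(1,2)=1/33: -0.0303 × log₂(0.0303) = 0.1529
  p(1,3)=1/33: -0.0303 × log₂(0.0303) = 0.1529
  p(2,0)=1/33: -0.0303 × log₂(0.0303) = 0.1529
  p(2,1)=2/33: -0.0606 × log₂(0.0606) = 0.2451
  p(2,2)=1/11: -0.0909 × log₂(0.0909) = 0.3145
  p(2,3)=1/11: -0.0909 × log₂(0.0909) = 0.3145
  p(3,0)=1/11: -0.0909 × log₂(0.0909) = 0.3145
  p(3,1)=2/33: -0.0606 × log₂(0.0606) = 0.2451
  p(3,2)=1/11: -0.0909 × log₂(0.0909) = 0.3145
  p(3,3)=1/11: -0.0909 × log₂(0.0909) = 0.3145
H(X,Y) = 3.8540 bits


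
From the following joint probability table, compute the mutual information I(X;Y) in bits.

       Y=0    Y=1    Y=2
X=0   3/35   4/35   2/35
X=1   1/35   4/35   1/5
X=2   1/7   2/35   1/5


H(X) = 1.5621, H(Y) = 1.5365, H(X,Y) = 2.9674
I(X;Y) = H(X) + H(Y) - H(X,Y) = 0.1312 bits


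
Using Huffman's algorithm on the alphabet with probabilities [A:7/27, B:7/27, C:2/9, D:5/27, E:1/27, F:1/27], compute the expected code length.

Huffman tree construction:
Combine smallest probabilities repeatedly
Resulting codes:
  A: 01 (length 2)
  B: 10 (length 2)
  C: 00 (length 2)
  D: 111 (length 3)
  E: 1100 (length 4)
  F: 1101 (length 4)
Average length = Σ p(s) × length(s) = 2.3333 bits


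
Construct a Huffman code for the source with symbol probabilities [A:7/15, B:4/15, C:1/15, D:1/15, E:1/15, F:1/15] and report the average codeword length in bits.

Huffman tree construction:
Combine smallest probabilities repeatedly
Resulting codes:
  A: 0 (length 1)
  B: 10 (length 2)
  C: 1100 (length 4)
  D: 1101 (length 4)
  E: 1110 (length 4)
  F: 1111 (length 4)
Average length = Σ p(s) × length(s) = 2.0667 bits


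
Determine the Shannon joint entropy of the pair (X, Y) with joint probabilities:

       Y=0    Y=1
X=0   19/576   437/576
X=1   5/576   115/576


H(X,Y) = -Σ p(x,y) log₂ p(x,y)
  p(0,0)=19/576: -0.0330 × log₂(0.0330) = 0.1624
  p(0,1)=437/576: -0.7587 × log₂(0.7587) = 0.3023
  p(1,0)=5/576: -0.0087 × log₂(0.0087) = 0.0594
  p(1,1)=115/576: -0.1997 × log₂(0.1997) = 0.4641
H(X,Y) = 0.9882 bits


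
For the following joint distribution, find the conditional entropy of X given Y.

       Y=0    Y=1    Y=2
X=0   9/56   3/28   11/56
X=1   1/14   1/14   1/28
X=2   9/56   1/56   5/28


H(X|Y) = Σ_y p(y) H(X|Y=y)
  p(Y=0) = 11/28, H(X|Y=0) = 1.5022
  p(Y=1) = 11/56, H(X|Y=1) = 1.3222
  p(Y=2) = 23/56, H(X|Y=2) = 1.3378
H(X|Y) = 0.3929×1.5022 + 0.1964×1.3222 + 0.4107×1.3378 = 1.3993 bits


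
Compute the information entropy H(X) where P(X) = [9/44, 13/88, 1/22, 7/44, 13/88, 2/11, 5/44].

H(X) = -Σ p(x) log₂ p(x)
  -9/44 × log₂(9/44) = 0.4683
  -13/88 × log₂(13/88) = 0.4076
  -1/22 × log₂(1/22) = 0.2027
  -7/44 × log₂(7/44) = 0.4219
  -13/88 × log₂(13/88) = 0.4076
  -2/11 × log₂(2/11) = 0.4472
  -5/44 × log₂(5/44) = 0.3565
H(X) = 2.7118 bits


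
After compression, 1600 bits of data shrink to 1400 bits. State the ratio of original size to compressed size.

Compression ratio = Original / Compressed
= 1600 / 1400 = 1.14:1


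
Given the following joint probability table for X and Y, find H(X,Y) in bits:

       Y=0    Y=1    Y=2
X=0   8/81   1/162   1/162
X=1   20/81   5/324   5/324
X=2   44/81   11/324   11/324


H(X,Y) = -Σ p(x,y) log₂ p(x,y)
  p(0,0)=8/81: -0.0988 × log₂(0.0988) = 0.3299
  p(0,1)=1/162: -0.0062 × log₂(0.0062) = 0.0453
  p(0,2)=1/162: -0.0062 × log₂(0.0062) = 0.0453
  p(1,0)=20/81: -0.2469 × log₂(0.2469) = 0.4983
  p(1,1)=5/324: -0.0154 × log₂(0.0154) = 0.0929
  p(1,2)=5/324: -0.0154 × log₂(0.0154) = 0.0929
  p(2,0)=44/81: -0.5432 × log₂(0.5432) = 0.4783
  p(2,1)=11/324: -0.0340 × log₂(0.0340) = 0.1657
  p(2,2)=11/324: -0.0340 × log₂(0.0340) = 0.1657
H(X,Y) = 1.9141 bits


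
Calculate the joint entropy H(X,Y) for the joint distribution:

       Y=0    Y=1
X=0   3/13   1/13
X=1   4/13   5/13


H(X,Y) = -Σ p(x,y) log₂ p(x,y)
  p(0,0)=3/13: -0.2308 × log₂(0.2308) = 0.4882
  p(0,1)=1/13: -0.0769 × log₂(0.0769) = 0.2846
  p(1,0)=4/13: -0.3077 × log₂(0.3077) = 0.5232
  p(1,1)=5/13: -0.3846 × log₂(0.3846) = 0.5302
H(X,Y) = 1.8262 bits


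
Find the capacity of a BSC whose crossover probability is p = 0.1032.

For BSC with error probability p:
C = 1 - H(p) where H(p) is binary entropy
H(0.1032) = -0.1032 × log₂(0.1032) - 0.8968 × log₂(0.8968)
H(p) = 0.4791
C = 1 - 0.4791 = 0.5209 bits/use


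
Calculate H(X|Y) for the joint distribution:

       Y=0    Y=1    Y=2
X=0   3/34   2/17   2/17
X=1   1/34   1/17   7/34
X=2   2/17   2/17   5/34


H(X|Y) = Σ_y p(y) H(X|Y=y)
  p(Y=0) = 4/17, H(X|Y=0) = 1.4056
  p(Y=1) = 5/17, H(X|Y=1) = 1.5219
  p(Y=2) = 8/17, H(X|Y=2) = 1.5462
H(X|Y) = 0.2353×1.4056 + 0.2941×1.5219 + 0.4706×1.5462 = 1.5060 bits


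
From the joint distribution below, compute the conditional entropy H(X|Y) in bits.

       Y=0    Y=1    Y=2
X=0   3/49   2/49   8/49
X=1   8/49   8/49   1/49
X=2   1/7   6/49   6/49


H(X|Y) = Σ_y p(y) H(X|Y=y)
  p(Y=0) = 18/49, H(X|Y=0) = 1.4807
  p(Y=1) = 16/49, H(X|Y=1) = 1.4056
  p(Y=2) = 15/49, H(X|Y=2) = 1.2729
H(X|Y) = 0.3673×1.4807 + 0.3265×1.4056 + 0.3061×1.2729 = 1.3926 bits


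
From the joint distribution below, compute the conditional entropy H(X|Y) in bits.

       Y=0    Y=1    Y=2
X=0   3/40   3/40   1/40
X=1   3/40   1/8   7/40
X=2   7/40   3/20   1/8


H(X|Y) = Σ_y p(y) H(X|Y=y)
  p(Y=0) = 13/40, H(X|Y=0) = 1.4573
  p(Y=1) = 7/20, H(X|Y=1) = 1.5306
  p(Y=2) = 13/40, H(X|Y=2) = 1.2957
H(X|Y) = 0.3250×1.4573 + 0.3500×1.5306 + 0.3250×1.2957 = 1.4304 bits


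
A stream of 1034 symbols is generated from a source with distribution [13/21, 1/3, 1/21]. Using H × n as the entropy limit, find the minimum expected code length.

Entropy H = 1.1658 bits/symbol
Minimum bits = H × n = 1.1658 × 1034
= 1205.42 bits


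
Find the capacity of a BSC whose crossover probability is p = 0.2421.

For BSC with error probability p:
C = 1 - H(p) where H(p) is binary entropy
H(0.2421) = -0.2421 × log₂(0.2421) - 0.7579 × log₂(0.7579)
H(p) = 0.7985
C = 1 - 0.7985 = 0.2015 bits/use


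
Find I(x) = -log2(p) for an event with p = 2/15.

Information content I(x) = -log₂(p(x))
I = -log₂(2/15) = -log₂(0.1333)
I = 2.9069 bits


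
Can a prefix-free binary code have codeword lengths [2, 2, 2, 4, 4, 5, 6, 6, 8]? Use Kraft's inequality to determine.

Kraft inequality: Σ 2^(-l_i) ≤ 1 for prefix-free code
Calculating: 2^(-2) + 2^(-2) + 2^(-2) + 2^(-4) + 2^(-4) + 2^(-5) + 2^(-6) + 2^(-6) + 2^(-8)
= 0.25 + 0.25 + 0.25 + 0.0625 + 0.0625 + 0.03125 + 0.015625 + 0.015625 + 0.00390625
= 0.9414
Since 0.9414 ≤ 1, prefix-free code exists


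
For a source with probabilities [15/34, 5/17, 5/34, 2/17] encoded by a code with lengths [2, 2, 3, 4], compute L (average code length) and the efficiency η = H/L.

Average length L = Σ p_i × l_i = 2.3824 bits
Entropy H = 1.8100 bits
Efficiency η = H/L × 100% = 75.98%


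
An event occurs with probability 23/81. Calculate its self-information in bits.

Information content I(x) = -log₂(p(x))
I = -log₂(23/81) = -log₂(0.2840)
I = 1.8163 bits


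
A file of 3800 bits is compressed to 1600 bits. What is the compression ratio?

Compression ratio = Original / Compressed
= 3800 / 1600 = 2.38:1


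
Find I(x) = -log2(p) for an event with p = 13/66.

Information content I(x) = -log₂(p(x))
I = -log₂(13/66) = -log₂(0.1970)
I = 2.3440 bits


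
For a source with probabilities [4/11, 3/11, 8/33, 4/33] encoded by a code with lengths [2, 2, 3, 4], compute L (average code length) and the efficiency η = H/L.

Average length L = Σ p_i × l_i = 2.4848 bits
Entropy H = 1.9065 bits
Efficiency η = H/L × 100% = 76.73%


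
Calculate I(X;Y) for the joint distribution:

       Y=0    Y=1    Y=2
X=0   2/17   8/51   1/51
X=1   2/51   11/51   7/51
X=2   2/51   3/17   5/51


H(X) = 1.5736, H(Y) = 1.4385, H(X,Y) = 2.9008
I(X;Y) = H(X) + H(Y) - H(X,Y) = 0.1113 bits


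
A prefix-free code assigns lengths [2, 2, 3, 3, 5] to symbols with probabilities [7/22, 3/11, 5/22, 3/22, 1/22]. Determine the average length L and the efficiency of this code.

Average length L = Σ p_i × l_i = 2.5000 bits
Entropy H = 2.1174 bits
Efficiency η = H/L × 100% = 84.69%


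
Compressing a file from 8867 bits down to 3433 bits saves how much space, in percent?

Space savings = (1 - Compressed/Original) × 100%
= (1 - 3433/8867) × 100%
= 61.28%


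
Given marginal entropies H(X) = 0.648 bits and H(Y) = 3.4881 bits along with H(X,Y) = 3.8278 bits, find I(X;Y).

I(X;Y) = H(X) + H(Y) - H(X,Y)
I(X;Y) = 0.648 + 3.4881 - 3.8278 = 0.3083 bits


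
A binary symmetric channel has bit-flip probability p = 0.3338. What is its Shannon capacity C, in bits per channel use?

For BSC with error probability p:
C = 1 - H(p) where H(p) is binary entropy
H(0.3338) = -0.3338 × log₂(0.3338) - 0.6662 × log₂(0.6662)
H(p) = 0.9188
C = 1 - 0.9188 = 0.0812 bits/use


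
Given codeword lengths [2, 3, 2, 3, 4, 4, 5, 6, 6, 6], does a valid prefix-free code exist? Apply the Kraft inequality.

Kraft inequality: Σ 2^(-l_i) ≤ 1 for prefix-free code
Calculating: 2^(-2) + 2^(-3) + 2^(-2) + 2^(-3) + 2^(-4) + 2^(-4) + 2^(-5) + 2^(-6) + 2^(-6) + 2^(-6)
= 0.25 + 0.125 + 0.25 + 0.125 + 0.0625 + 0.0625 + 0.03125 + 0.015625 + 0.015625 + 0.015625
= 0.9531
Since 0.9531 ≤ 1, prefix-free code exists


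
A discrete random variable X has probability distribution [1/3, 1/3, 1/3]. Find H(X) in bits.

H(X) = -Σ p(x) log₂ p(x)
  -1/3 × log₂(1/3) = 0.5283
  -1/3 × log₂(1/3) = 0.5283
  -1/3 × log₂(1/3) = 0.5283
H(X) = 1.5850 bits


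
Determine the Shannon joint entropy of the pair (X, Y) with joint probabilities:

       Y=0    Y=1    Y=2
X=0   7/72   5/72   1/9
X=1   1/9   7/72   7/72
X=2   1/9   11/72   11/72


H(X,Y) = -Σ p(x,y) log₂ p(x,y)
  p(0,0)=7/72: -0.0972 × log₂(0.0972) = 0.3269
  p(0,1)=5/72: -0.0694 × log₂(0.0694) = 0.2672
  p(0,2)=1/9: -0.1111 × log₂(0.1111) = 0.3522
  p(1,0)=1/9: -0.1111 × log₂(0.1111) = 0.3522
  p(1,1)=7/72: -0.0972 × log₂(0.0972) = 0.3269
  p(1,2)=7/72: -0.0972 × log₂(0.0972) = 0.3269
  p(2,0)=1/9: -0.1111 × log₂(0.1111) = 0.3522
  p(2,1)=11/72: -0.1528 × log₂(0.1528) = 0.4141
  p(2,2)=11/72: -0.1528 × log₂(0.1528) = 0.4141
H(X,Y) = 3.1328 bits


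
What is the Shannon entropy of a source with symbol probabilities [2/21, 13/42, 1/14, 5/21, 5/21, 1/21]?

H(X) = -Σ p(x) log₂ p(x)
  -2/21 × log₂(2/21) = 0.3231
  -13/42 × log₂(13/42) = 0.5237
  -1/14 × log₂(1/14) = 0.2720
  -5/21 × log₂(5/21) = 0.4929
  -5/21 × log₂(5/21) = 0.4929
  -1/21 × log₂(1/21) = 0.2092
H(X) = 2.3138 bits


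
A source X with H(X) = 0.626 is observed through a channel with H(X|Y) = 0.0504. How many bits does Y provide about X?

I(X;Y) = H(X) - H(X|Y)
I(X;Y) = 0.626 - 0.0504 = 0.5756 bits


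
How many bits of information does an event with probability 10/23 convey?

Information content I(x) = -log₂(p(x))
I = -log₂(10/23) = -log₂(0.4348)
I = 1.2016 bits


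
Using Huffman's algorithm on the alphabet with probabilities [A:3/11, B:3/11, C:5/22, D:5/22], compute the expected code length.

Huffman tree construction:
Combine smallest probabilities repeatedly
Resulting codes:
  A: 10 (length 2)
  B: 11 (length 2)
  C: 00 (length 2)
  D: 01 (length 2)
Average length = Σ p(s) × length(s) = 2.0000 bits


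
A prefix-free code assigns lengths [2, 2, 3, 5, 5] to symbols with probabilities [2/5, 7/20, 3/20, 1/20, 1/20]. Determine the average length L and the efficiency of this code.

Average length L = Σ p_i × l_i = 2.4500 bits
Entropy H = 1.9016 bits
Efficiency η = H/L × 100% = 77.62%


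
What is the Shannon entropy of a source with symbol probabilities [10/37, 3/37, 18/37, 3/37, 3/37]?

H(X) = -Σ p(x) log₂ p(x)
  -10/37 × log₂(10/37) = 0.5101
  -3/37 × log₂(3/37) = 0.2939
  -18/37 × log₂(18/37) = 0.5057
  -3/37 × log₂(3/37) = 0.2939
  -3/37 × log₂(3/37) = 0.2939
H(X) = 1.8975 bits


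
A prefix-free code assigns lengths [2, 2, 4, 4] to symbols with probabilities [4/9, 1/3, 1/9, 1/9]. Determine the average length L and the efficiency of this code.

Average length L = Σ p_i × l_i = 2.4444 bits
Entropy H = 1.7527 bits
Efficiency η = H/L × 100% = 71.70%


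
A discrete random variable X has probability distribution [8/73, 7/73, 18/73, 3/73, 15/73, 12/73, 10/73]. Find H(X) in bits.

H(X) = -Σ p(x) log₂ p(x)
  -8/73 × log₂(8/73) = 0.3496
  -7/73 × log₂(7/73) = 0.3243
  -18/73 × log₂(18/73) = 0.4981
  -3/73 × log₂(3/73) = 0.1892
  -15/73 × log₂(15/73) = 0.4691
  -12/73 × log₂(12/73) = 0.4282
  -10/73 × log₂(10/73) = 0.3929
H(X) = 2.6514 bits


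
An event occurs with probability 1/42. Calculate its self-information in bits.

Information content I(x) = -log₂(p(x))
I = -log₂(1/42) = -log₂(0.0238)
I = 5.3923 bits


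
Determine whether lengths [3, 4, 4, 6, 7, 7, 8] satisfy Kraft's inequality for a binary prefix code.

Kraft inequality: Σ 2^(-l_i) ≤ 1 for prefix-free code
Calculating: 2^(-3) + 2^(-4) + 2^(-4) + 2^(-6) + 2^(-7) + 2^(-7) + 2^(-8)
= 0.125 + 0.0625 + 0.0625 + 0.015625 + 0.0078125 + 0.0078125 + 0.00390625
= 0.2852
Since 0.2852 ≤ 1, prefix-free code exists


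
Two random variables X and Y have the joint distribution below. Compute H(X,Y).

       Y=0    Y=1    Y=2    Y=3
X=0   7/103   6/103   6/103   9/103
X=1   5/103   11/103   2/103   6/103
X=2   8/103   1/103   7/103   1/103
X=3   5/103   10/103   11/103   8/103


H(X,Y) = -Σ p(x,y) log₂ p(x,y)
  p(0,0)=7/103: -0.0680 × log₂(0.0680) = 0.2636
  p(0,1)=6/103: -0.0583 × log₂(0.0583) = 0.2389
  p(0,2)=6/103: -0.0583 × log₂(0.0583) = 0.2389
  p(0,3)=9/103: -0.0874 × log₂(0.0874) = 0.3073
  p(1,0)=5/103: -0.0485 × log₂(0.0485) = 0.2119
  p(1,1)=11/103: -0.1068 × log₂(0.1068) = 0.3446
  p(1,2)=2/103: -0.0194 × log₂(0.0194) = 0.1104
  p(1,3)=6/103: -0.0583 × log₂(0.0583) = 0.2389
  p(2,0)=8/103: -0.0777 × log₂(0.0777) = 0.2863
  p(2,1)=1/103: -0.0097 × log₂(0.0097) = 0.0649
  p(2,2)=7/103: -0.0680 × log₂(0.0680) = 0.2636
  p(2,3)=1/103: -0.0097 × log₂(0.0097) = 0.0649
  p(3,0)=5/103: -0.0485 × log₂(0.0485) = 0.2119
  p(3,1)=10/103: -0.0971 × log₂(0.0971) = 0.3267
  p(3,2)=11/103: -0.1068 × log₂(0.1068) = 0.3446
  p(3,3)=8/103: -0.0777 × log₂(0.0777) = 0.2863
H(X,Y) = 3.8039 bits


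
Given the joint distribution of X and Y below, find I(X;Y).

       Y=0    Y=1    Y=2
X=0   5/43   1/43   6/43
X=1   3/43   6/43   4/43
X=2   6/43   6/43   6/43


H(X) = 1.5615, H(Y) = 1.5796, H(X,Y) = 3.0562
I(X;Y) = H(X) + H(Y) - H(X,Y) = 0.0849 bits


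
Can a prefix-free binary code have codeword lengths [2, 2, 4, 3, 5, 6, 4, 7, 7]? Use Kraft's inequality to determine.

Kraft inequality: Σ 2^(-l_i) ≤ 1 for prefix-free code
Calculating: 2^(-2) + 2^(-2) + 2^(-4) + 2^(-3) + 2^(-5) + 2^(-6) + 2^(-4) + 2^(-7) + 2^(-7)
= 0.25 + 0.25 + 0.0625 + 0.125 + 0.03125 + 0.015625 + 0.0625 + 0.0078125 + 0.0078125
= 0.8125
Since 0.8125 ≤ 1, prefix-free code exists


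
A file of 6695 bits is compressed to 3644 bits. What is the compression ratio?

Compression ratio = Original / Compressed
= 6695 / 3644 = 1.84:1


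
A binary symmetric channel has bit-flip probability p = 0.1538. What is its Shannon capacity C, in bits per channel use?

For BSC with error probability p:
C = 1 - H(p) where H(p) is binary entropy
H(0.1538) = -0.1538 × log₂(0.1538) - 0.8462 × log₂(0.8462)
H(p) = 0.6193
C = 1 - 0.6193 = 0.3807 bits/use


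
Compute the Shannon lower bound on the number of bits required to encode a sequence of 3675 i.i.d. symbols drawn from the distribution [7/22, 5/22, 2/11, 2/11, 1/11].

Entropy H = 2.2203 bits/symbol
Minimum bits = H × n = 2.2203 × 3675
= 8159.56 bits


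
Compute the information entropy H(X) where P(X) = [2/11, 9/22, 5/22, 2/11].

H(X) = -Σ p(x) log₂ p(x)
  -2/11 × log₂(2/11) = 0.4472
  -9/22 × log₂(9/22) = 0.5275
  -5/22 × log₂(5/22) = 0.4858
  -2/11 × log₂(2/11) = 0.4472
H(X) = 1.9077 bits


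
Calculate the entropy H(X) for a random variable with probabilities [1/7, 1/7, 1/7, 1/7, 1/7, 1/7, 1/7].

H(X) = -Σ p(x) log₂ p(x)
  -1/7 × log₂(1/7) = 0.4011
  -1/7 × log₂(1/7) = 0.4011
  -1/7 × log₂(1/7) = 0.4011
  -1/7 × log₂(1/7) = 0.4011
  -1/7 × log₂(1/7) = 0.4011
  -1/7 × log₂(1/7) = 0.4011
  -1/7 × log₂(1/7) = 0.4011
H(X) = 2.8074 bits


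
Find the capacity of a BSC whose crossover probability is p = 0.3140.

For BSC with error probability p:
C = 1 - H(p) where H(p) is binary entropy
H(0.3140) = -0.3140 × log₂(0.3140) - 0.6860 × log₂(0.6860)
H(p) = 0.8977
C = 1 - 0.8977 = 0.1023 bits/use


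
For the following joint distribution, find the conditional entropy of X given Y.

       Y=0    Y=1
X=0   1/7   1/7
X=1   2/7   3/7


H(X|Y) = Σ_y p(y) H(X|Y=y)
  p(Y=0) = 3/7, H(X|Y=0) = 0.9183
  p(Y=1) = 4/7, H(X|Y=1) = 0.8113
H(X|Y) = 0.4286×0.9183 + 0.5714×0.8113 = 0.8571 bits


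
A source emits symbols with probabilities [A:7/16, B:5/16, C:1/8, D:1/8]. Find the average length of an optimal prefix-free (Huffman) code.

Huffman tree construction:
Combine smallest probabilities repeatedly
Resulting codes:
  A: 0 (length 1)
  B: 11 (length 2)
  C: 100 (length 3)
  D: 101 (length 3)
Average length = Σ p(s) × length(s) = 1.8125 bits


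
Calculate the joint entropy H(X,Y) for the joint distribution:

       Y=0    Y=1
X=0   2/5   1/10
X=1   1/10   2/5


H(X,Y) = -Σ p(x,y) log₂ p(x,y)
  p(0,0)=2/5: -0.4000 × log₂(0.4000) = 0.5288
  p(0,1)=1/10: -0.1000 × log₂(0.1000) = 0.3322
  p(1,0)=1/10: -0.1000 × log₂(0.1000) = 0.3322
  p(1,1)=2/5: -0.4000 × log₂(0.4000) = 0.5288
H(X,Y) = 1.7219 bits


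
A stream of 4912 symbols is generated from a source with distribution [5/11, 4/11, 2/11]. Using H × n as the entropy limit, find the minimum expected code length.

Entropy H = 1.4949 bits/symbol
Minimum bits = H × n = 1.4949 × 4912
= 7343.04 bits


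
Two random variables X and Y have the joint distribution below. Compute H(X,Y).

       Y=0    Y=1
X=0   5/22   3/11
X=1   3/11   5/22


H(X,Y) = -Σ p(x,y) log₂ p(x,y)
  p(0,0)=5/22: -0.2273 × log₂(0.2273) = 0.4858
  p(0,1)=3/11: -0.2727 × log₂(0.2727) = 0.5112
  p(1,0)=3/11: -0.2727 × log₂(0.2727) = 0.5112
  p(1,1)=5/22: -0.2273 × log₂(0.2273) = 0.4858
H(X,Y) = 1.9940 bits


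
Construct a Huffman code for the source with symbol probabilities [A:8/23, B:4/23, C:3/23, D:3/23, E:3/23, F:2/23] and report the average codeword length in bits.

Huffman tree construction:
Combine smallest probabilities repeatedly
Resulting codes:
  A: 11 (length 2)
  B: 00 (length 2)
  C: 011 (length 3)
  D: 100 (length 3)
  E: 101 (length 3)
  F: 010 (length 3)
Average length = Σ p(s) × length(s) = 2.4783 bits


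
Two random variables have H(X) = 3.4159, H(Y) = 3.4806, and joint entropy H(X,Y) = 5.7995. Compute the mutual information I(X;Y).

I(X;Y) = H(X) + H(Y) - H(X,Y)
I(X;Y) = 3.4159 + 3.4806 - 5.7995 = 1.097 bits


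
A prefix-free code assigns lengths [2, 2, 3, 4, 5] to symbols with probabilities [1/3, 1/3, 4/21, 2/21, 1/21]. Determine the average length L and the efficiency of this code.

Average length L = Σ p_i × l_i = 2.5238 bits
Entropy H = 2.0446 bits
Efficiency η = H/L × 100% = 81.01%


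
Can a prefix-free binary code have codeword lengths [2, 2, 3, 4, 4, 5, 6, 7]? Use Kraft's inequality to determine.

Kraft inequality: Σ 2^(-l_i) ≤ 1 for prefix-free code
Calculating: 2^(-2) + 2^(-2) + 2^(-3) + 2^(-4) + 2^(-4) + 2^(-5) + 2^(-6) + 2^(-7)
= 0.25 + 0.25 + 0.125 + 0.0625 + 0.0625 + 0.03125 + 0.015625 + 0.0078125
= 0.8047
Since 0.8047 ≤ 1, prefix-free code exists


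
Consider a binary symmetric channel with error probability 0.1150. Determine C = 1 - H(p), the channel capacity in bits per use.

For BSC with error probability p:
C = 1 - H(p) where H(p) is binary entropy
H(0.1150) = -0.1150 × log₂(0.1150) - 0.8850 × log₂(0.8850)
H(p) = 0.5148
C = 1 - 0.5148 = 0.4852 bits/use


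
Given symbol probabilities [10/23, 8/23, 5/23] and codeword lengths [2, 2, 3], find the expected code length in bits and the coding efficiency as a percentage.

Average length L = Σ p_i × l_i = 2.2174 bits
Entropy H = 1.5310 bits
Efficiency η = H/L × 100% = 69.05%


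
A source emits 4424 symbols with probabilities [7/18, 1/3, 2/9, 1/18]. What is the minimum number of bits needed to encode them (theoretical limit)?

Entropy H = 1.7721 bits/symbol
Minimum bits = H × n = 1.7721 × 4424
= 7839.67 bits


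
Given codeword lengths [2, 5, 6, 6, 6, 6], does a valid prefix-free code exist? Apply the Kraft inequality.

Kraft inequality: Σ 2^(-l_i) ≤ 1 for prefix-free code
Calculating: 2^(-2) + 2^(-5) + 2^(-6) + 2^(-6) + 2^(-6) + 2^(-6)
= 0.25 + 0.03125 + 0.015625 + 0.015625 + 0.015625 + 0.015625
= 0.3438
Since 0.3438 ≤ 1, prefix-free code exists


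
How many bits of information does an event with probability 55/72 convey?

Information content I(x) = -log₂(p(x))
I = -log₂(55/72) = -log₂(0.7639)
I = 0.3886 bits


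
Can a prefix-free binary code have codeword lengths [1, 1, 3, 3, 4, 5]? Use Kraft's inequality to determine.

Kraft inequality: Σ 2^(-l_i) ≤ 1 for prefix-free code
Calculating: 2^(-1) + 2^(-1) + 2^(-3) + 2^(-3) + 2^(-4) + 2^(-5)
= 0.5 + 0.5 + 0.125 + 0.125 + 0.0625 + 0.03125
= 1.3438
Since 1.3438 > 1, prefix-free code does not exist


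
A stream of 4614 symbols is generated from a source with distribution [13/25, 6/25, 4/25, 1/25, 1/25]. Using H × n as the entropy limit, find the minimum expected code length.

Entropy H = 1.7792 bits/symbol
Minimum bits = H × n = 1.7792 × 4614
= 8209.40 bits


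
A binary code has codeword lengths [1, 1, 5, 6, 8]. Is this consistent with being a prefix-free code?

Kraft inequality: Σ 2^(-l_i) ≤ 1 for prefix-free code
Calculating: 2^(-1) + 2^(-1) + 2^(-5) + 2^(-6) + 2^(-8)
= 0.5 + 0.5 + 0.03125 + 0.015625 + 0.00390625
= 1.0508
Since 1.0508 > 1, prefix-free code does not exist


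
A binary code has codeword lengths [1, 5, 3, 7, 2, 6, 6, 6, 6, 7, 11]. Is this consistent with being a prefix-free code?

Kraft inequality: Σ 2^(-l_i) ≤ 1 for prefix-free code
Calculating: 2^(-1) + 2^(-5) + 2^(-3) + 2^(-7) + 2^(-2) + 2^(-6) + 2^(-6) + 2^(-6) + 2^(-6) + 2^(-7) + 2^(-11)
= 0.5 + 0.03125 + 0.125 + 0.0078125 + 0.25 + 0.015625 + 0.015625 + 0.015625 + 0.015625 + 0.0078125 + 0.00048828125
= 0.9849
Since 0.9849 ≤ 1, prefix-free code exists


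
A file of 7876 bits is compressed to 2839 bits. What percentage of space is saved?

Space savings = (1 - Compressed/Original) × 100%
= (1 - 2839/7876) × 100%
= 63.95%


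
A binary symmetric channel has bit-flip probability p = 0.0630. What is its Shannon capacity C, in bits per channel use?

For BSC with error probability p:
C = 1 - H(p) where H(p) is binary entropy
H(0.0630) = -0.0630 × log₂(0.0630) - 0.9370 × log₂(0.9370)
H(p) = 0.3392
C = 1 - 0.3392 = 0.6608 bits/use


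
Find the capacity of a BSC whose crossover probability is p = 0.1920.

For BSC with error probability p:
C = 1 - H(p) where H(p) is binary entropy
H(0.1920) = -0.1920 × log₂(0.1920) - 0.8080 × log₂(0.8080)
H(p) = 0.7056
C = 1 - 0.7056 = 0.2944 bits/use


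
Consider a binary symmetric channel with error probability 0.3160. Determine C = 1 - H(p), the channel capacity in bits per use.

For BSC with error probability p:
C = 1 - H(p) where H(p) is binary entropy
H(0.3160) = -0.3160 × log₂(0.3160) - 0.6840 × log₂(0.6840)
H(p) = 0.9000
C = 1 - 0.9000 = 0.1000 bits/use


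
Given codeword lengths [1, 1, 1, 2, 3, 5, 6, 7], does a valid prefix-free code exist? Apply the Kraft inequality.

Kraft inequality: Σ 2^(-l_i) ≤ 1 for prefix-free code
Calculating: 2^(-1) + 2^(-1) + 2^(-1) + 2^(-2) + 2^(-3) + 2^(-5) + 2^(-6) + 2^(-7)
= 0.5 + 0.5 + 0.5 + 0.25 + 0.125 + 0.03125 + 0.015625 + 0.0078125
= 1.9297
Since 1.9297 > 1, prefix-free code does not exist


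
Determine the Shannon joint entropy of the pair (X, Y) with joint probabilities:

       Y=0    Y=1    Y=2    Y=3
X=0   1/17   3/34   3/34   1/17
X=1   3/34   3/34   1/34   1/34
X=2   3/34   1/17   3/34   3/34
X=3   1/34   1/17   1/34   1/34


H(X,Y) = -Σ p(x,y) log₂ p(x,y)
  p(0,0)=1/17: -0.0588 × log₂(0.0588) = 0.2404
  p(0,1)=3/34: -0.0882 × log₂(0.0882) = 0.3090
  p(0,2)=3/34: -0.0882 × log₂(0.0882) = 0.3090
  p(0,3)=1/17: -0.0588 × log₂(0.0588) = 0.2404
  p(1,0)=3/34: -0.0882 × log₂(0.0882) = 0.3090
  p(1,1)=3/34: -0.0882 × log₂(0.0882) = 0.3090
  p(1,2)=1/34: -0.0294 × log₂(0.0294) = 0.1496
  p(1,3)=1/34: -0.0294 × log₂(0.0294) = 0.1496
  p(2,0)=3/34: -0.0882 × log₂(0.0882) = 0.3090
  p(2,1)=1/17: -0.0588 × log₂(0.0588) = 0.2404
  p(2,2)=3/34: -0.0882 × log₂(0.0882) = 0.3090
  p(2,3)=3/34: -0.0882 × log₂(0.0882) = 0.3090
  p(3,0)=1/34: -0.0294 × log₂(0.0294) = 0.1496
  p(3,1)=1/17: -0.0588 × log₂(0.0588) = 0.2404
  p(3,2)=1/34: -0.0294 × log₂(0.0294) = 0.1496
  p(3,3)=1/34: -0.0294 × log₂(0.0294) = 0.1496
H(X,Y) = 3.8732 bits


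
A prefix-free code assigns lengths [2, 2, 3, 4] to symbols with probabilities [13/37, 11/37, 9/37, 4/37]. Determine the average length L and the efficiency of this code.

Average length L = Σ p_i × l_i = 2.4595 bits
Entropy H = 1.8935 bits
Efficiency η = H/L × 100% = 76.99%


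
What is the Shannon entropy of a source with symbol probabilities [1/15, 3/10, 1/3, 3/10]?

H(X) = -Σ p(x) log₂ p(x)
  -1/15 × log₂(1/15) = 0.2605
  -3/10 × log₂(3/10) = 0.5211
  -1/3 × log₂(1/3) = 0.5283
  -3/10 × log₂(3/10) = 0.5211
H(X) = 1.8310 bits


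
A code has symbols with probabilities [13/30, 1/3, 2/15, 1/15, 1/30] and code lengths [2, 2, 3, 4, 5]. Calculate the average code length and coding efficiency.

Average length L = Σ p_i × l_i = 2.3667 bits
Entropy H = 1.8627 bits
Efficiency η = H/L × 100% = 78.71%


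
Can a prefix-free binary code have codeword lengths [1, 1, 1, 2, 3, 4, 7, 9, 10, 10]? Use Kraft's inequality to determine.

Kraft inequality: Σ 2^(-l_i) ≤ 1 for prefix-free code
Calculating: 2^(-1) + 2^(-1) + 2^(-1) + 2^(-2) + 2^(-3) + 2^(-4) + 2^(-7) + 2^(-9) + 2^(-10) + 2^(-10)
= 0.5 + 0.5 + 0.5 + 0.25 + 0.125 + 0.0625 + 0.0078125 + 0.001953125 + 0.0009765625 + 0.0009765625
= 1.9492
Since 1.9492 > 1, prefix-free code does not exist


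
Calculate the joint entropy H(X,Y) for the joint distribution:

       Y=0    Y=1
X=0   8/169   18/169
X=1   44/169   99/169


H(X,Y) = -Σ p(x,y) log₂ p(x,y)
  p(0,0)=8/169: -0.0473 × log₂(0.0473) = 0.2083
  p(0,1)=18/169: -0.1065 × log₂(0.1065) = 0.3441
  p(1,0)=44/169: -0.2604 × log₂(0.2604) = 0.5055
  p(1,1)=99/169: -0.5858 × log₂(0.5858) = 0.4520
H(X,Y) = 1.5099 bits


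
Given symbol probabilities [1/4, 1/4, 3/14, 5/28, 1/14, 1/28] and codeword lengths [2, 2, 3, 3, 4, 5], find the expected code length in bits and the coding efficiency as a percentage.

Average length L = Σ p_i × l_i = 2.6429 bits
Entropy H = 2.3637 bits
Efficiency η = H/L × 100% = 89.44%


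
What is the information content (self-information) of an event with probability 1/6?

Information content I(x) = -log₂(p(x))
I = -log₂(1/6) = -log₂(0.1667)
I = 2.5850 bits


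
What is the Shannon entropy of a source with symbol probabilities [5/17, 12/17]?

H(X) = -Σ p(x) log₂ p(x)
  -5/17 × log₂(5/17) = 0.5193
  -12/17 × log₂(12/17) = 0.3547
H(X) = 0.8740 bits
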